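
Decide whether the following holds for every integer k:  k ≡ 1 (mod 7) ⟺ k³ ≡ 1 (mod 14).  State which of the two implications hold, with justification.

(→) This fails: take k = 8. Then 8 ≡ 1 (mod 7), but 8³ = 512 ≡ 8 (mod 14), not 1.

(←) This fails: take k = 9. Then 9³ = 729 ≡ 1 (mod 14), yet 9 ≡ 2 (mod 7), not 1.

Both directions fail.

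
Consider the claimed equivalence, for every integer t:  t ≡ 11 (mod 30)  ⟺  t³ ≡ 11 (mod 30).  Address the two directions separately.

Both directions hold; the statement is true.

(⇐) Suppose t³ ≡ 11 (mod 30). The only residue r in {0, …, 29} with r³ ≡ 11 (mod 30) is r = 11, so t ≡ 11 (mod 30).

(⇒) Suppose t ≡ 11 (mod 30). Write t = 30j + 11. Then (30j + 11)³ = 27000j³ + 29700j² + 10890j + 1331 = 30(900j³ + 990j² + 363j + 44) + 11, so t³ ≡ 11 (mod 30).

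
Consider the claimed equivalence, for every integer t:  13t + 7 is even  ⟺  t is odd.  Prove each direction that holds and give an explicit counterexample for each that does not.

(⇒) Suppose 13t + 7 is even. Since 13 is odd, 13t and t have the same parity, so 13t + 7 ≡ t + 7 (mod 2). As 7 is odd, 13t + 7 is even exactly when t is odd. Thus t is odd.

(⇐) Conversely, suppose t is odd; write t = 2j + 1. Then 13t + 7 = 13·(2j + 1) + 7 = 2·13j + 20, which is even.

Both directions hold.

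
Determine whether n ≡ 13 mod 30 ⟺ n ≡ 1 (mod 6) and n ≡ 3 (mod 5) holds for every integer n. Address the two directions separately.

The biconditional holds.

(←) If n ≡ 1 (mod 6) and n ≡ 3 (mod 5), then by the Chinese remainder theorem n ≡ 13 (mod 30). This is exactly n ≡ 13 (mod 30).

(→) Suppose n ≡ 13 (mod 30); write n = 30j + 13. Since 6 ∣ 30, reducing mod 6 gives n ≡ 13 ≡ 1 (mod 6); since 5 ∣ 30, reducing mod 5 gives n ≡ 13 ≡ 3 (mod 5).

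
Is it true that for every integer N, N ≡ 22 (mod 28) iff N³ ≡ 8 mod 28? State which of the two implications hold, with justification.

Not equivalent: only (⇒) holds.

(→) Suppose N ≡ 22 (mod 28). Write N = 28j + 22. Then (28j + 22)³ = 21952j³ + 51744j² + 40656j + 10648 = 28(784j³ + 1848j² + 1452j + 380) + 8, so N³ ≡ 8 (mod 28).

(←) This fails: take N = 2. Then 2³ = 8 ≡ 8 (mod 28), yet 2 ≡ 2 (mod 28), not 22.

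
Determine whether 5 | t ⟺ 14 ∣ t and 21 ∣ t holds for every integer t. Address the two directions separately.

(→) This fails: take t = 5. Certainly 5 ∣ 5, but 14 ∤ 5.

(←) This fails: take t = 42. Both 14 ∣ 42 and 21 ∣ 42, yet 42 is not a multiple of 5 (since 42 = 8·5 + 2), so 5 ∤ 42.

(⇒) fails and (⇐) fails.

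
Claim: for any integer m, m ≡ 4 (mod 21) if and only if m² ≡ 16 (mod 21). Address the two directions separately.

Only the forward direction holds.

[⇒] Suppose m ≡ 4 (mod 21). Write m = 21j + 4. Then (21j + 4)² = 441j² + 168j + 16 = 21(21j² + 8j) + 16, so m² ≡ 16 (mod 21).

[⇐] This fails: take m = 10. Then 10² = 100 ≡ 16 (mod 21), yet 10 ≡ 10 (mod 21), not 4.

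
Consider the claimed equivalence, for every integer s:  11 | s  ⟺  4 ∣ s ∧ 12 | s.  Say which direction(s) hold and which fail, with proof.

(⇒) fails and (⇐) fails.

(⇒) This fails: take s = 11. Certainly 11 ∣ 11, but 4 ∤ 11.

(⇐) This fails: take s = 12. Both 4 ∣ 12 and 12 ∣ 12, yet 12 is not a multiple of 11 (since 12 = 1·11 + 1), so 11 ∤ 12.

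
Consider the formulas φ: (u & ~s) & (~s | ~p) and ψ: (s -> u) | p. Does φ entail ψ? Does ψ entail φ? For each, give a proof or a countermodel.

(⇒) holds; (⇐) fails.

(⇒) Assume the antecedent. If p is true, (s -> u) | p reduces to true regardless of the other variables. If p is false, the antecedent forces (p = F, u = T, s = F), and (s -> u) | p holds there. Either way (s -> u) | p holds.

(⇐) This fails. Under p = F, u = F, s = F, the left side is false but the right side is true.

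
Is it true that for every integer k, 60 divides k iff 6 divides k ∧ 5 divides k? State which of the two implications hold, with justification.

(⇒) If 60 ∣ k, write k = 60q. Since 60 = 10·6, k = 6·(10q), so 6 ∣ k; and since 60 = 12·5, k = 5·(12q), so 5 ∣ k.

(⇐) This fails: take k = 30. Both 6 ∣ 30 and 5 ∣ 30, yet 30 is not a multiple of 60 (since 30 = 0·60 + 30), so 60 ∤ 30.

(⇒) holds; (⇐) fails.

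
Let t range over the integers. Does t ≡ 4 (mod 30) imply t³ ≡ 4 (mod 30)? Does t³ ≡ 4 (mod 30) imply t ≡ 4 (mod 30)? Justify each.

Both implications hold.

(⇒) Suppose t ≡ 4 (mod 30). Write t = 30j + 4. Then (30j + 4)³ = 27000j³ + 10800j² + 1440j + 64 = 30(900j³ + 360j² + 48j + 2) + 4, so t³ ≡ 4 (mod 30).

(⇐) Conversely, suppose t³ ≡ 4 (mod 30). The only residue r in {0, …, 29} with r³ ≡ 4 (mod 30) is r = 4, so t ≡ 4 (mod 30).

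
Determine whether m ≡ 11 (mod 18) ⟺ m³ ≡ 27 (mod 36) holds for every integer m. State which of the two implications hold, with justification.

Both directions fail.

(→) This fails: take m = 11. Then 11 ≡ 11 (mod 18), but 11³ = 1331 ≡ 35 (mod 36), not 27.

(←) This fails: take m = 3. Then 3³ = 27 ≡ 27 (mod 36), yet 3 ≡ 3 (mod 18), not 11.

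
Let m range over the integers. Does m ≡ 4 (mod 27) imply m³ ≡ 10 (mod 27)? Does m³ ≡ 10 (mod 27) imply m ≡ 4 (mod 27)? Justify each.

Only the forward direction holds.

Forward direction. Suppose m ≡ 4 (mod 27). Write m = 27j + 4. Then (27j + 4)³ = 19683j³ + 8748j² + 1296j + 64 = 27(729j³ + 324j² + 48j + 2) + 10, so m³ ≡ 10 (mod 27).

Converse. This fails: take m = 13. Then 13³ = 2197 ≡ 10 (mod 27), yet 13 ≡ 13 (mod 27), not 4.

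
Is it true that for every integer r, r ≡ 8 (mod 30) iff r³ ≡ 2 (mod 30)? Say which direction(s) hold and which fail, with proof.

Both directions hold.

[⇒] Suppose r ≡ 8 (mod 30). Write r = 30j + 8. Then (30j + 8)³ = 27000j³ + 21600j² + 5760j + 512 = 30(900j³ + 720j² + 192j + 17) + 2, so r³ ≡ 2 (mod 30).

[⇐] Conversely, suppose r³ ≡ 2 (mod 30). The only residue r in {0, …, 29} with r³ ≡ 2 (mod 30) is r = 8, so r ≡ 8 (mod 30).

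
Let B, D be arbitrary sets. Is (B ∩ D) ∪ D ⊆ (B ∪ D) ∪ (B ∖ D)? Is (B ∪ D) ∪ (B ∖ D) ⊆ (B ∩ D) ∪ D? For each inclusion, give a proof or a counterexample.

Forward inclusion. Let x ∈ (B ∩ D) ∪ D. Then either x ∈ D and x ∉ B; or x ∈ B ∩ D. In each case x ∈ (B ∪ D) ∪ (B ∖ D), so (B ∩ D) ∪ D ⊆ (B ∪ D) ∪ (B ∖ D).

Reverse inclusion. This inclusion fails. Take B = {1}, D = ∅; then 1 ∈ (B ∪ D) ∪ (B ∖ D) but 1 ∉ (B ∩ D) ∪ D.

(⊆) holds; (⊇) fails.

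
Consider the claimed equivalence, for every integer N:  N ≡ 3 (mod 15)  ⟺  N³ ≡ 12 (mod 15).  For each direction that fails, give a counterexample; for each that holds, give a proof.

Both implications hold.

(⇐) Suppose N³ ≡ 12 (mod 15). The only residue r in {0, …, 14} with r³ ≡ 12 (mod 15) is r = 3, so N ≡ 3 (mod 15).

(⇒) Suppose N ≡ 3 (mod 15). Write N = 15j + 3. Then (15j + 3)³ = 3375j³ + 2025j² + 405j + 27 = 15(225j³ + 135j² + 27j + 1) + 12, so N³ ≡ 12 (mod 15).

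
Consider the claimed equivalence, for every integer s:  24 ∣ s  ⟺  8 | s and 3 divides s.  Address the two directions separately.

Forward direction. If 24 ∣ s, write s = 24q. Since 24 = 3·8, s = 8·(3q), so 8 ∣ s; and since 24 = 8·3, s = 3·(8q), so 3 ∣ s.

Converse. Suppose 8 ∣ s and 3 ∣ s. Any common multiple of 8 and 3 is a multiple of their lcm; here gcd(8, 3) = 1, so lcm(8, 3) = 8·3 = 24, so 24 ∣ s.

Equivalent; both directions hold.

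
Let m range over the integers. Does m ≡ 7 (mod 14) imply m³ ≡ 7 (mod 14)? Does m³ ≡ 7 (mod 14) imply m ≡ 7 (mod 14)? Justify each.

Both implications hold.

Converse. Suppose m³ ≡ 7 (mod 14). The only residue r in {0, …, 13} with r³ ≡ 7 (mod 14) is r = 7, so m ≡ 7 (mod 14).

Forward direction. Suppose m ≡ 7 (mod 14). Write m = 14j + 7. Then (14j + 7)³ = 2744j³ + 4116j² + 2058j + 343 = 14(196j³ + 294j² + 147j + 24) + 7, so m³ ≡ 7 (mod 14).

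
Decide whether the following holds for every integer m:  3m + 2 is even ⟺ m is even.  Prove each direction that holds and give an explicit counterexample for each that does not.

(→) Suppose 3m + 2 is even. Since 3 is odd, 3m and m have the same parity, so 3m + 2 ≡ m + 2 (mod 2). As 2 is even, 3m + 2 is even exactly when m is even. Thus m is even.

(←) Conversely, suppose m is even; write m = 2j. Then 3m + 2 = 3·(2j) + 2 = 2·3j + 2, which is even.

Equivalent; both directions hold.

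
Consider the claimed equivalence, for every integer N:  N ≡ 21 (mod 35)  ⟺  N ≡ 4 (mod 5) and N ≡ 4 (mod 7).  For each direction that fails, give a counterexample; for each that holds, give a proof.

Both directions fail.

Forward direction. This fails: N = 21 gives 21 ≡ 21 (mod 35) but 21 ≡ 1 (mod 5), so the conjunction on the right does not hold.

Converse. This fails: N = 4 satisfies both congruences on the right (4 ≡ 4 mod 5 and 4 ≡ 4 mod 7) yet 4 ≡ 4 (mod 35), not 21.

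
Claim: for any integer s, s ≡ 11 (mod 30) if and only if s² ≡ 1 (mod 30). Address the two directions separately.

(→) Suppose s ≡ 11 (mod 30). Write s = 30j + 11. Then (30j + 11)² = 900j² + 660j + 121 = 30(30j² + 22j + 4) + 1, so s² ≡ 1 (mod 30).

(←) This fails: take s = 1. Then 1² = 1 ≡ 1 (mod 30), yet 1 ≡ 1 (mod 30), not 11.

(⇒) holds; (⇐) fails.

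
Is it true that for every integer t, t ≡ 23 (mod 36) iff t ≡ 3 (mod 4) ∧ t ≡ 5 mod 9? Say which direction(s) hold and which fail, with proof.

The biconditional holds.

Forward direction. Suppose t ≡ 23 (mod 36); write t = 36j + 23. Since 4 ∣ 36, reducing mod 4 gives t ≡ 23 ≡ 3 (mod 4); since 9 ∣ 36, reducing mod 9 gives t ≡ 23 ≡ 5 (mod 9).

Converse. If t ≡ 3 (mod 4) and t ≡ 5 (mod 9), then by the Chinese remainder theorem t ≡ 23 (mod 36). This is exactly t ≡ 23 (mod 36).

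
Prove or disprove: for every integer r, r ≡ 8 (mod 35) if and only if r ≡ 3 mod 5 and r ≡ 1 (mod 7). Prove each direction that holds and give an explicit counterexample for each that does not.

Both directions hold; the statement is true.

Converse. If r ≡ 3 (mod 5) and r ≡ 1 (mod 7), then by the Chinese remainder theorem r ≡ 8 (mod 35). This is exactly r ≡ 8 (mod 35).

Forward direction. Suppose r ≡ 8 (mod 35); write r = 35j + 8. Since 5 ∣ 35, reducing mod 5 gives r ≡ 8 ≡ 3 (mod 5); since 7 ∣ 35, reducing mod 7 gives r ≡ 8 ≡ 1 (mod 7).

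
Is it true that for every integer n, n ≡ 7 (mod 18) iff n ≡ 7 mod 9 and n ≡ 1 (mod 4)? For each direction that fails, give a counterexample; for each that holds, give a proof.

Forward direction. This fails: n = 7 gives 7 ≡ 7 (mod 18) but 7 ≡ 3 (mod 4), so the conjunction on the right does not hold.

Converse. If n ≡ 7 (mod 9) and n ≡ 1 (mod 4), then by the Chinese remainder theorem n ≡ 25 (mod 36). Since 25 ≡ 7 (mod 18) and 18 ∣ 36, we get n ≡ 7 (mod 18).

Only the reverse direction holds.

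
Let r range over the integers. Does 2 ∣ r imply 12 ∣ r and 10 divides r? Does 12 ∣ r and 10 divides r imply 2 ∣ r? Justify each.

(⟹) This fails: take r = 2. Certainly 2 ∣ 2, but 12 ∤ 2.

(⟸) Suppose 12 ∣ r and 10 ∣ r. Any common multiple of 12 and 10 is a multiple of their lcm; here lcm(12, 10) = 12·10/gcd(12, 10) = 120/2 = 60, so 60 ∣ r. Since 2 ∣ 60, it follows that 2 ∣ r.

(⇒) fails; (⇐) holds.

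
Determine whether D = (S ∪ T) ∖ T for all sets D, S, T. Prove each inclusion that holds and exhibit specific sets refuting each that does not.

Both inclusions fail.

Forward inclusion. This inclusion fails. Take D = {1}, S = ∅, T = ∅; then 1 ∈ D but 1 ∉ (S ∪ T) ∖ T.

Reverse inclusion. This inclusion fails. Take D = ∅, S = {1}, T = ∅; then 1 ∈ (S ∪ T) ∖ T but 1 ∉ D.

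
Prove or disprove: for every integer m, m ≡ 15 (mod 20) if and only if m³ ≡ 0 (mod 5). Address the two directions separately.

[⇒] Suppose m ≡ 15 (mod 20). Then m³ ≡ 15³ = 3375 (mod 20), and since 5 ∣ 20, also m³ ≡ 0 (mod 5).

[⇐] This fails: take m = 0. Then 0³ = 0 ≡ 0 (mod 5), yet 0 ≡ 0 (mod 20), not 15.

Only the forward implication holds.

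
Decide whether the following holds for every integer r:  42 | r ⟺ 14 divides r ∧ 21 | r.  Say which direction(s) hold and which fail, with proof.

(⟸) Suppose 14 ∣ r and 21 ∣ r. Any common multiple of 14 and 21 is a multiple of their lcm; here lcm(14, 21) = 14·21/gcd(14, 21) = 294/7 = 42, so 42 ∣ r.

(⟹) If 42 ∣ r, write r = 42q. Since 42 = 3·14, r = 14·(3q), so 14 ∣ r; and since 42 = 2·21, r = 21·(2q), so 21 ∣ r.

Both directions hold.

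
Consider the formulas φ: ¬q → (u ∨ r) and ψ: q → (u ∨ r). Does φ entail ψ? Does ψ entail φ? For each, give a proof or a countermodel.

(→) This fails. Under q = T, u = F, r = F, the left side is true but the right side is false.

(←) This fails. Under q = F, u = F, r = F, the left side is false but the right side is true.

Both directions fail.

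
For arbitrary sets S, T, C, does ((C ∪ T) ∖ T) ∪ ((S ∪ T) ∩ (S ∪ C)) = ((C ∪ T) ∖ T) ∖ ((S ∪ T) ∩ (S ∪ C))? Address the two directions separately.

Only the reverse inclusion holds.

(⊆) This inclusion fails. Take S = {1}, T = ∅, C = ∅; then 1 ∈ ((C ∪ T) ∖ T) ∪ ((S ∪ T) ∩ (S ∪ C)) but 1 ∉ ((C ∪ T) ∖ T) ∖ ((S ∪ T) ∩ (S ∪ C)).

(⊇) Let x ∈ ((C ∪ T) ∖ T) ∖ ((S ∪ T) ∩ (S ∪ C)). Then x ∈ C and x ∉ S, T, from which x ∈ ((C ∪ T) ∖ T) ∪ ((S ∪ T) ∩ (S ∪ C)).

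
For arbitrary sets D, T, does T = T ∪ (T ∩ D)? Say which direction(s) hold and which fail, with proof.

Reverse inclusion. Let x ∈ T ∪ (T ∩ D). Then either x ∈ T and x ∉ D; or x ∈ D ∩ T. In each case x ∈ T, so T ∪ (T ∩ D) ⊆ T.

Forward inclusion. Let x ∈ T. Then either x ∈ T and x ∉ D; or x ∈ D ∩ T. In each case x ∈ T ∪ (T ∩ D), so T ⊆ T ∪ (T ∩ D).

Both inclusions hold.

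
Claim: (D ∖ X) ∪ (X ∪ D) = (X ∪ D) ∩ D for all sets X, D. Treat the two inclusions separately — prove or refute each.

(⟸) Let x ∈ (X ∪ D) ∩ D. Then either x ∈ D and x ∉ X; or x ∈ X ∩ D. In each case x ∈ (D ∖ X) ∪ (X ∪ D), so (X ∪ D) ∩ D ⊆ (D ∖ X) ∪ (X ∪ D).

(⟹) This inclusion fails. Take X = {1}, D = ∅; then 1 ∈ (D ∖ X) ∪ (X ∪ D) but 1 ∉ (X ∪ D) ∩ D.

Only the reverse inclusion holds.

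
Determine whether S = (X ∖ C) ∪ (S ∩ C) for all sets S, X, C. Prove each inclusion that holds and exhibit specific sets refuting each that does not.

Both inclusions fail.

(⊆) This inclusion fails. Take S = {1}, X = ∅, C = ∅; then 1 ∈ S but 1 ∉ (X ∖ C) ∪ (S ∩ C).

(⊇) This inclusion fails. Take S = ∅, X = {1}, C = ∅; then 1 ∈ (X ∖ C) ∪ (S ∩ C) but 1 ∉ S.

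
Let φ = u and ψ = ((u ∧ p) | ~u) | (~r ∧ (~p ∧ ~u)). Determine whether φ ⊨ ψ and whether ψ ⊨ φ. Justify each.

(⇒) fails and (⇐) fails.

(→) This fails. Under r = F, p = F, u = T, the left side is true but the right side is false.

(←) This fails. Under r = F, p = F, u = F, the left side is false but the right side is true.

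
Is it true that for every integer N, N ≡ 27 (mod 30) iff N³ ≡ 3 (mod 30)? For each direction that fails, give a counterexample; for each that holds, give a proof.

Both directions hold; the statement is true.

(→) Suppose N ≡ 27 (mod 30). Write N = 30j + 27. Then (30j + 27)³ = 27000j³ + 72900j² + 65610j + 19683 = 30(900j³ + 2430j² + 2187j + 656) + 3, so N³ ≡ 3 (mod 30).

(←) Conversely, suppose N³ ≡ 3 (mod 30). The only residue r in {0, …, 29} with r³ ≡ 3 (mod 30) is r = 27, so N ≡ 27 (mod 30).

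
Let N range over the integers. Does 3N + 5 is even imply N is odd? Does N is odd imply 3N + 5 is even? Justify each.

Forward direction. Suppose 3N + 5 is even. Since 3 is odd, 3N and N have the same parity, so 3N + 5 ≡ N + 5 (mod 2). As 5 is odd, 3N + 5 is even exactly when N is odd. Thus N is odd.

Converse. Suppose N is odd; write N = 2j + 1. Then 3N + 5 = 3·(2j + 1) + 5 = 2·3j + 8, which is even.

Both directions hold.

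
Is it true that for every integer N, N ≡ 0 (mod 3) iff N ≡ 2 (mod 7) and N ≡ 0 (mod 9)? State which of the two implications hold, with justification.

The forward direction fails; the converse holds.

Forward direction. This fails: N = 0 gives 0 ≡ 0 (mod 3) but 0 ≡ 0 (mod 7), so the conjunction on the right does not hold.

Converse. If N ≡ 2 (mod 7) and N ≡ 0 (mod 9), then by the Chinese remainder theorem N ≡ 9 (mod 63). Since 9 ≡ 0 (mod 3) and 3 ∣ 63, we get N ≡ 0 (mod 3).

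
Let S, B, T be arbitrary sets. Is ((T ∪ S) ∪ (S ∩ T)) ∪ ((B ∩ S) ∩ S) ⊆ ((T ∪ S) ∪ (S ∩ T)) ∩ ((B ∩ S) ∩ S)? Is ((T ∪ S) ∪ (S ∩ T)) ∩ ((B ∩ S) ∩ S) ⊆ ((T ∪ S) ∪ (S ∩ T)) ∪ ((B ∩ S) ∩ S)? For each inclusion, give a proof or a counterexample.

Only the reverse inclusion holds.

(⟹) This inclusion fails. Take S = {1}, B = ∅, T = ∅; then 1 ∈ ((T ∪ S) ∪ (S ∩ T)) ∪ ((B ∩ S) ∩ S) but 1 ∉ ((T ∪ S) ∪ (S ∩ T)) ∩ ((B ∩ S) ∩ S).

(⟸) Let x ∈ ((T ∪ S) ∪ (S ∩ T)) ∩ ((B ∩ S) ∩ S). Then either x ∈ S ∩ B and x ∉ T; or x ∈ S ∩ B ∩ T. In each case x ∈ ((T ∪ S) ∪ (S ∩ T)) ∪ ((B ∩ S) ∩ S), so ((T ∪ S) ∪ (S ∩ T)) ∩ ((B ∩ S) ∩ S) ⊆ ((T ∪ S) ∪ (S ∩ T)) ∪ ((B ∩ S) ∩ S).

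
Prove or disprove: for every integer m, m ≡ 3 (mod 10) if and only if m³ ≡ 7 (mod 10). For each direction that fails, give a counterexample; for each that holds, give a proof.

Forward direction. Suppose m ≡ 3 (mod 10). Write m = 10j + 3. Then (10j + 3)³ = 1000j³ + 900j² + 270j + 27 = 10(100j³ + 90j² + 27j + 2) + 7, so m³ ≡ 7 (mod 10).

Converse. For the converse, argue contrapositively. If m ≢ 3 (mod 10), then m is congruent to one of 0, 1, 2, 4, 5, 6, 7, 8, 9 modulo 10, and these give m³ ≡ 0, 1, 8, 4, 5, 6, 3, 2, 9 respectively — never 7.

Both implications hold.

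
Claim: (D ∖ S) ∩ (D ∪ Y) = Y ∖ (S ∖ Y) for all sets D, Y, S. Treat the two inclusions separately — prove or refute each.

(⟹) This inclusion fails. Take D = {1}, Y = ∅, S = ∅; then 1 ∈ (D ∖ S) ∩ (D ∪ Y) but 1 ∉ Y ∖ (S ∖ Y).

(⟸) This inclusion fails. Take D = ∅, Y = {1}, S = ∅; then 1 ∈ Y ∖ (S ∖ Y) but 1 ∉ (D ∖ S) ∩ (D ∪ Y).

(⊆) fails and (⊇) fails.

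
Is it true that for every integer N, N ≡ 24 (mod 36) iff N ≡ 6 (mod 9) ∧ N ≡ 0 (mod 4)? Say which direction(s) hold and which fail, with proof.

(→) Suppose N ≡ 24 (mod 36); write N = 36j + 24. Since 9 ∣ 36, reducing mod 9 gives N ≡ 24 ≡ 6 (mod 9); since 4 ∣ 36, reducing mod 4 gives N ≡ 24 ≡ 0 (mod 4).

(←) Conversely, if N ≡ 6 (mod 9) and N ≡ 0 (mod 4), then by the Chinese remainder theorem N ≡ 24 (mod 36). This is exactly N ≡ 24 (mod 36).

Both implications hold.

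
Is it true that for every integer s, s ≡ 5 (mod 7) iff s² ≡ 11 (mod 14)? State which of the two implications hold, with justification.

(⟹) This fails: take s = 12. Then 12 ≡ 5 (mod 7), but 12² = 144 ≡ 4 (mod 14), not 11.

(⟸) This fails: take s = 9. Then 9² = 81 ≡ 11 (mod 14), yet 9 ≡ 2 (mod 7), not 5.

Neither implication holds.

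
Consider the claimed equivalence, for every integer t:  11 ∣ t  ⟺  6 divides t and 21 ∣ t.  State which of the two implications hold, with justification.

(⇒) fails and (⇐) fails.

[⇒] This fails: take t = 11. Certainly 11 ∣ 11, but 6 ∤ 11.

[⇐] This fails: take t = 42. Both 6 ∣ 42 and 21 ∣ 42, yet 42 is not a multiple of 11 (since 42 = 3·11 + 9), so 11 ∤ 42.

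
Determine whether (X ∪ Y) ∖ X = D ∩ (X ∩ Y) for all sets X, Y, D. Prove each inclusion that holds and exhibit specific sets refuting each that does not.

(⊆) This inclusion fails. Take X = ∅, Y = {1}, D = ∅; then 1 ∈ (X ∪ Y) ∖ X but 1 ∉ D ∩ (X ∩ Y).

(⊇) This inclusion fails. Take X = {1}, Y = {1}, D = {1}; then 1 ∈ D ∩ (X ∩ Y) but 1 ∉ (X ∪ Y) ∖ X.

(⊆) fails and (⊇) fails.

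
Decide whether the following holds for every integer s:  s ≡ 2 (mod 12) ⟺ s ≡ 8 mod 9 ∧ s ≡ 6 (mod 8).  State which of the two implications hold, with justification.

Only the converse holds.

(⇒) This fails: s = 2 gives 2 ≡ 2 (mod 12) but 2 ≡ 2 (mod 9), so the conjunction on the right does not hold.

(⇐) Conversely, if s ≡ 8 (mod 9) and s ≡ 6 (mod 8), then by the Chinese remainder theorem s ≡ 62 (mod 72). Since 62 ≡ 2 (mod 12) and 12 ∣ 72, we get s ≡ 2 (mod 12).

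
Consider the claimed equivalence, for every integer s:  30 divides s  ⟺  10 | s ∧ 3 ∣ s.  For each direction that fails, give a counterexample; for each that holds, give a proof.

(⇒) If 30 ∣ s, write s = 30q. Since 30 = 3·10, s = 10·(3q), so 10 ∣ s; and since 30 = 10·3, s = 3·(10q), so 3 ∣ s.

(⇐) Suppose 10 ∣ s and 3 ∣ s. Any common multiple of 10 and 3 is a multiple of their lcm; here gcd(10, 3) = 1, so lcm(10, 3) = 10·3 = 30, so 30 ∣ s.

The biconditional holds.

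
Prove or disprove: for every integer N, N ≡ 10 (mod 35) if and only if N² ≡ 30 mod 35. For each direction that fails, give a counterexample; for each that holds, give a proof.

Only the forward implication holds.

Forward direction. Suppose N ≡ 10 (mod 35). Write N = 35j + 10. Then (35j + 10)² = 1225j² + 700j + 100 = 35(35j² + 20j + 2) + 30, so N² ≡ 30 (mod 35).

Converse. This fails: take N = 25. Then 25² = 625 ≡ 30 (mod 35), yet 25 ≡ 25 (mod 35), not 10.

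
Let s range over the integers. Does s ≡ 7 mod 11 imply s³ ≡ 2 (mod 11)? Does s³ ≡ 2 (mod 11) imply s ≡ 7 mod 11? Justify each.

Equivalent; both directions hold.

(→) Suppose s ≡ 7 mod 11. Write s = 11j + 7. Then (11j + 7)³ = 1331j³ + 2541j² + 1617j + 343 = 11(121j³ + 231j² + 147j + 31) + 2, so s³ ≡ 2 (mod 11).

(←) For the converse, argue contrapositively. If s ≢ 7 (mod 11), then s is congruent to one of 0, 1, 2, 3, 4, 5, 6, 8, 9, 10 modulo 11, and these give s³ ≡ 0, 1, 8, 5, 9, 4, 7, 6, 3, 10 respectively — never 2.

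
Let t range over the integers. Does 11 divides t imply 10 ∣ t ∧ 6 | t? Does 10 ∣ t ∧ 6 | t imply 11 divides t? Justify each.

Neither implication holds.

(⇒) This fails: take t = 11. Certainly 11 ∣ 11, but 10 ∤ 11.

(⇐) This fails: take t = 30. Both 10 ∣ 30 and 6 ∣ 30, yet 30 is not a multiple of 11 (since 30 = 2·11 + 8), so 11 ∤ 30.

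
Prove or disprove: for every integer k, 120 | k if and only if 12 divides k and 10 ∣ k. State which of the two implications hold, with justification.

(⇒) holds; (⇐) fails.

Forward direction. If 120 ∣ k, write k = 120q. Since 120 = 10·12, k = 12·(10q), so 12 ∣ k; and since 120 = 12·10, k = 10·(12q), so 10 ∣ k.

Converse. This fails: take k = 60. Both 12 ∣ 60 and 10 ∣ 60, yet 60 is not a multiple of 120 (since 60 = 0·120 + 60), so 120 ∤ 60.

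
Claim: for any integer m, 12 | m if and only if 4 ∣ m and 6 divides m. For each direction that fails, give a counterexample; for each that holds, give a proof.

Forward direction. If 12 ∣ m, write m = 12q. Since 12 = 3·4, m = 4·(3q), so 4 ∣ m; and since 12 = 2·6, m = 6·(2q), so 6 ∣ m.

Converse. Suppose 4 ∣ m and 6 ∣ m. Any common multiple of 4 and 6 is a multiple of their lcm; here lcm(4, 6) = 4·6/gcd(4, 6) = 24/2 = 12, so 12 ∣ m.

Both implications hold.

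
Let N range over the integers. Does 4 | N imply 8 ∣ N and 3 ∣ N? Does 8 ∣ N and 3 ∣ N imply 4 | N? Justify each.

Only the converse holds.

(→) This fails: take N = 4. Certainly 4 ∣ 4, but 8 ∤ 4.

(←) Suppose 8 ∣ N and 3 ∣ N. Any common multiple of 8 and 3 is a multiple of their lcm; here gcd(8, 3) = 1, so lcm(8, 3) = 8·3 = 24, so 24 ∣ N. Since 4 ∣ 24, it follows that 4 ∣ N.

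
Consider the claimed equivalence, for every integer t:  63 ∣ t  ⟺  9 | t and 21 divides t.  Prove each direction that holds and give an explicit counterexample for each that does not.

(⇒) If 63 ∣ t, write t = 63q. Since 63 = 7·9, t = 9·(7q), so 9 ∣ t; and since 63 = 3·21, t = 21·(3q), so 21 ∣ t.

(⇐) Suppose 9 ∣ t and 21 ∣ t. Any common multiple of 9 and 21 is a multiple of their lcm; here lcm(9, 21) = 9·21/gcd(9, 21) = 189/3 = 63, so 63 ∣ t.

The biconditional holds.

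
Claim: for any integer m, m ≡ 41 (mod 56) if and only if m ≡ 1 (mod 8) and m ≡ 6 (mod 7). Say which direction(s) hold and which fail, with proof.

Both implications hold.

Forward direction. Suppose m ≡ 41 (mod 56); write m = 56j + 41. Since 8 ∣ 56, reducing mod 8 gives m ≡ 41 ≡ 1 (mod 8); since 7 ∣ 56, reducing mod 7 gives m ≡ 41 ≡ 6 (mod 7).

Converse. If m ≡ 1 (mod 8) and m ≡ 6 (mod 7), then by the Chinese remainder theorem m ≡ 41 (mod 56). This is exactly m ≡ 41 (mod 56).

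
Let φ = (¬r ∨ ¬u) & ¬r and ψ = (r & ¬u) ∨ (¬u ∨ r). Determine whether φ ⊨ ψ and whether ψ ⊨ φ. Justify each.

Both directions fail.

[⇒] This fails. Under r = F, u = T, the left side is true but the right side is false.

[⇐] This fails. Under r = T, u = F, the left side is false but the right side is true.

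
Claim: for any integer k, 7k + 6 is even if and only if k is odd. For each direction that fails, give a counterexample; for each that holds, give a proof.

Forward direction. This fails: k = 4 gives 7k + 6 = 34, which is even, but 4 is even, not odd.

Converse. This also fails: k = 3 is odd, but 7k + 6 = 27 is odd, not even.

Neither implication holds.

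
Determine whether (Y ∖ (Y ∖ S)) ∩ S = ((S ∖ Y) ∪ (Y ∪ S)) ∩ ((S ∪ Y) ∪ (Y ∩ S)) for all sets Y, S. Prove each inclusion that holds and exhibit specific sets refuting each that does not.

(⟹) Let x ∈ (Y ∖ (Y ∖ S)) ∩ S. Then x ∈ Y ∩ S, from which x ∈ ((S ∖ Y) ∪ (Y ∪ S)) ∩ ((S ∪ Y) ∪ (Y ∩ S)).

(⟸) This inclusion fails. Take Y = {1}, S = ∅; then 1 ∈ ((S ∖ Y) ∪ (Y ∪ S)) ∩ ((S ∪ Y) ∪ (Y ∩ S)) but 1 ∉ (Y ∖ (Y ∖ S)) ∩ S.

(⊆) holds; (⊇) fails.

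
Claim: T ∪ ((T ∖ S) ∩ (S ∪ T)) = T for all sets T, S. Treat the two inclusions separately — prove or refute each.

Both inclusions hold; the sets are equal.

(⟹) Let x ∈ T ∪ ((T ∖ S) ∩ (S ∪ T)). Then either x ∈ T and x ∉ S; or x ∈ T ∩ S. In each case x ∈ T, so T ∪ ((T ∖ S) ∩ (S ∪ T)) ⊆ T.

(⟸) Let x ∈ T. Then either x ∈ T and x ∉ S; or x ∈ T ∩ S. In each case x ∈ T ∪ ((T ∖ S) ∩ (S ∪ T)), so T ⊆ T ∪ ((T ∖ S) ∩ (S ∪ T)).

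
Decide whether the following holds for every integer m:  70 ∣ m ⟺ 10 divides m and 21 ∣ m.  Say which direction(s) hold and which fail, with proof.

[⇒] This fails: take m = 70. Certainly 70 ∣ 70, but 21 ∤ 70.

[⇐] Suppose 10 ∣ m and 21 ∣ m. Any common multiple of 10 and 21 is a multiple of their lcm; here gcd(10, 21) = 1, so lcm(10, 21) = 10·21 = 210, so 210 ∣ m. Since 70 ∣ 210, it follows that 70 ∣ m.

(⇒) fails; (⇐) holds.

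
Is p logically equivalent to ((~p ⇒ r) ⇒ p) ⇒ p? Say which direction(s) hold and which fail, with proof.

The forward direction holds; the converse fails.

(→) Assume the antecedent. If p is true, ((~p ⇒ r) ⇒ p) ⇒ p reduces to true regardless of the other variables. If p is false, the antecedent cannot hold. Either way ((~p ⇒ r) ⇒ p) ⇒ p holds.

(←) This fails. Under p = F, r = T, the left side is false but the right side is true.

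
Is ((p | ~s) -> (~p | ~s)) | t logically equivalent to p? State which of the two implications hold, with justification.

(→) This fails. Under p = F, s = F, t = F, the left side is true but the right side is false.

(←) This fails. Under p = T, s = T, t = F, the left side is false but the right side is true.

Both directions fail.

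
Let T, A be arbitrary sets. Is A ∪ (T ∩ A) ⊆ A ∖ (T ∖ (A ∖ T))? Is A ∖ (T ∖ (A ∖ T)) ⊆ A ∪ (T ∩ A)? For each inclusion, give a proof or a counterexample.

Forward inclusion. This inclusion fails. Take T = {1}, A = {1}; then 1 ∈ A ∪ (T ∩ A) but 1 ∉ A ∖ (T ∖ (A ∖ T)).

Reverse inclusion. Let x ∈ A ∖ (T ∖ (A ∖ T)). Then x ∈ A and x ∉ T, from which x ∈ A ∪ (T ∩ A).

The sets are not equal: only the reverse inclusion holds.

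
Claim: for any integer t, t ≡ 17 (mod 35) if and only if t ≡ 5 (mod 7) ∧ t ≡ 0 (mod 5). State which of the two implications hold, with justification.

Neither direction holds.

[⇒] This fails: t = 17 gives 17 ≡ 17 (mod 35) but 17 ≡ 3 (mod 7), so the conjunction on the right does not hold.

[⇐] This fails: t = 5 satisfies both congruences on the right (5 ≡ 5 mod 7 and 5 ≡ 0 mod 5) yet 5 ≡ 5 (mod 35), not 17.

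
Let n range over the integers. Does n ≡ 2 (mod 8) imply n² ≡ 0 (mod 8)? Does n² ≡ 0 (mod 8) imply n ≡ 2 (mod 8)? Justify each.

(⟹) This fails: take n = 2. Then 2 ≡ 2 (mod 8), but 2² = 4 ≡ 4 (mod 8), not 0.

(⟸) This fails: take n = 0. Then 0² = 0 ≡ 0 (mod 8), yet 0 ≡ 0 (mod 8), not 2.

Neither implication holds.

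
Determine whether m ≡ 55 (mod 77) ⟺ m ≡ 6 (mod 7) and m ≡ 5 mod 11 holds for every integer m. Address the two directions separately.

(⟹) This fails: m = 55 gives 55 ≡ 55 (mod 77) but 55 ≡ 0 (mod 11), so the conjunction on the right does not hold.

(⟸) This fails: m = 27 satisfies both congruences on the right (27 ≡ 6 mod 7 and 27 ≡ 5 mod 11) yet 27 ≡ 27 (mod 77), not 55.

(⇒) fails and (⇐) fails.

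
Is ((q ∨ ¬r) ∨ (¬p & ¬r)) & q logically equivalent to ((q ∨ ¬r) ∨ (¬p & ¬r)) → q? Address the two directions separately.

The forward direction holds; the converse fails.

(→) Assume the antecedent. If q is true, ((q ∨ ¬r) ∨ (¬p & ¬r)) → q reduces to true regardless of the other variables. If q is false, the antecedent cannot hold. Either way ((q ∨ ¬r) ∨ (¬p & ¬r)) → q holds.

(←) This fails. Under q = F, p = F, r = T, the left side is false but the right side is true.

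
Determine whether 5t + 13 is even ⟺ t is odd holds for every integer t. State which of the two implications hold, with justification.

Equivalent; both directions hold.

Forward direction. Suppose 5t + 13 is even. Since 5 is odd, 5t and t have the same parity, so 5t + 13 ≡ t + 13 (mod 2). As 13 is odd, 5t + 13 is even exactly when t is odd. Thus t is odd.

Converse. Suppose t is odd; write t = 2j + 1. Then 5t + 13 = 5·(2j + 1) + 13 = 2·5j + 18, which is even.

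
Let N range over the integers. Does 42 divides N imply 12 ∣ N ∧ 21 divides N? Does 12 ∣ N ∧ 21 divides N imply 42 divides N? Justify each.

[⇐] Suppose 12 ∣ N and 21 ∣ N. Any common multiple of 12 and 21 is a multiple of their lcm; here lcm(12, 21) = 12·21/gcd(12, 21) = 252/3 = 84, so 84 ∣ N. Since 42 ∣ 84, it follows that 42 ∣ N.

[⇒] This fails: take N = 42. Certainly 42 ∣ 42, but 12 ∤ 42.

Not equivalent: only (⇐) holds.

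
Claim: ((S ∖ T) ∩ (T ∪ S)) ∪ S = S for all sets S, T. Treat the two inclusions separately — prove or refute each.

Both inclusions hold; the sets are equal.

(⟹) Let x ∈ ((S ∖ T) ∩ (T ∪ S)) ∪ S. Then either x ∈ S and x ∉ T; or x ∈ S ∩ T. In each case x ∈ S, so ((S ∖ T) ∩ (T ∪ S)) ∪ S ⊆ S.

(⟸) Let x ∈ S. Then either x ∈ S and x ∉ T; or x ∈ S ∩ T. In each case x ∈ ((S ∖ T) ∩ (T ∪ S)) ∪ S, so S ⊆ ((S ∖ T) ∩ (T ∪ S)) ∪ S.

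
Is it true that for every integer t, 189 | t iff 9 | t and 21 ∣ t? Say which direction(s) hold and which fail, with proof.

(⟸) This fails: take t = 63. Both 9 ∣ 63 and 21 ∣ 63, yet 63 is not a multiple of 189 (since 63 = 0·189 + 63), so 189 ∤ 63.

(⟹) If 189 ∣ t, write t = 189q. Since 189 = 21·9, t = 9·(21q), so 9 ∣ t; and since 189 = 9·21, t = 21·(9q), so 21 ∣ t.

Not equivalent: only (⇒) holds.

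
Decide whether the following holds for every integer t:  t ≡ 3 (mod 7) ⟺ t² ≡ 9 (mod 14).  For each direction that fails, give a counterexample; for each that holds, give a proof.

[⇒] This fails: take t = 10. Then 10 ≡ 3 (mod 7), but 10² = 100 ≡ 2 (mod 14), not 9.

[⇐] This fails: take t = 11. Then 11² = 121 ≡ 9 (mod 14), yet 11 ≡ 4 (mod 7), not 3.

(⇒) fails and (⇐) fails.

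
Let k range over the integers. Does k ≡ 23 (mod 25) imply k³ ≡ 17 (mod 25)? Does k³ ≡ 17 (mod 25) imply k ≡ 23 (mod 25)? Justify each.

Forward direction. Suppose k ≡ 23 (mod 25). Write k = 25j + 23. Then (25j + 23)³ = 15625j³ + 43125j² + 39675j + 12167 = 25(625j³ + 1725j² + 1587j + 486) + 17, so k³ ≡ 17 (mod 25).

Converse. Suppose k³ ≡ 17 (mod 25). The only residue r in {0, …, 24} with r³ ≡ 17 (mod 25) is r = 23, so k ≡ 23 (mod 25).

The biconditional holds.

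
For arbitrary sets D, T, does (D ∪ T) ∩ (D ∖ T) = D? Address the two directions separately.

Only the forward inclusion holds.

(⊇) This inclusion fails. Take D = {1}, T = {1}; then 1 ∈ D but 1 ∉ (D ∪ T) ∩ (D ∖ T).

(⊆) Let x ∈ (D ∪ T) ∩ (D ∖ T). Then x ∈ D and x ∉ T, from which x ∈ D.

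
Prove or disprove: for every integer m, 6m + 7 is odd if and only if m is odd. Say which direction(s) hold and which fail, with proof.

The forward direction fails; the converse holds.

Forward direction. This fails: take m = 0. Then 6m + 7 = 7, which is odd, yet m = 0 is even, not odd.

Converse. Suppose m is odd. Since 6 is even, 6m is even for every m, so 6m + 7 has the same parity as 7, which is odd. Hence 6m + 7 is odd.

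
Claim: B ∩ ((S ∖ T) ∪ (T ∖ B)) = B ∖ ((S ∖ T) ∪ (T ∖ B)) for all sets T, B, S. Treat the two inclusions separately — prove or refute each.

(⊆) This inclusion fails. Take T = ∅, B = {1}, S = {1}; then 1 ∈ B ∩ ((S ∖ T) ∪ (T ∖ B)) but 1 ∉ B ∖ ((S ∖ T) ∪ (T ∖ B)).

(⊇) This inclusion fails. Take T = ∅, B = {1}, S = ∅; then 1 ∈ B ∖ ((S ∖ T) ∪ (T ∖ B)) but 1 ∉ B ∩ ((S ∖ T) ∪ (T ∖ B)).

Neither inclusion holds.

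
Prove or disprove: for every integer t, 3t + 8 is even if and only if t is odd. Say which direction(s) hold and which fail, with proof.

Both directions fail.

[⇒] This fails: t = 0 gives 3t + 8 = 8, which is even, but 0 is even, not odd.

[⇐] This also fails: t = 5 is odd, but 3t + 8 = 23 is odd, not even.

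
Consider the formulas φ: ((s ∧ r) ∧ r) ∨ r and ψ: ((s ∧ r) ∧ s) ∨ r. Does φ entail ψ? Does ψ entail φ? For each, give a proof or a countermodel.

(⇒) Assume the antecedent. If s is true, the antecedent forces (s = T, r = T), and ((s ∧ r) ∧ s) ∨ r holds there. If s is false, the antecedent forces (s = F, r = T), and ((s ∧ r) ∧ s) ∨ r holds there. Either way ((s ∧ r) ∧ s) ∨ r holds.

(⇐) Assume the antecedent. If s is true, the antecedent forces (s = T, r = T), and ((s ∧ r) ∧ r) ∨ r holds there. If s is false, the antecedent forces (s = F, r = T), and ((s ∧ r) ∧ r) ∨ r holds there. Either way ((s ∧ r) ∧ r) ∨ r holds.

Equivalent; both directions hold.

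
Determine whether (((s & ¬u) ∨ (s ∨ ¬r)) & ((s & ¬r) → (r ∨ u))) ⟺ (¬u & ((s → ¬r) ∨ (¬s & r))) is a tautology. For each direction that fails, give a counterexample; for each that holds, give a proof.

(⇒) fails and (⇐) fails.

(⇒) This fails. Under u = T, s = F, r = F, the left side is true but the right side is false.

(⇐) This fails. Under u = F, s = T, r = F, the left side is false but the right side is true.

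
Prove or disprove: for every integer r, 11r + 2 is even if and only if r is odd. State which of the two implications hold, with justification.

(⟹) This fails: r = 2 gives 11r + 2 = 24, which is even, but 2 is even, not odd.

(⟸) This also fails: r = 5 is odd, but 11r + 2 = 57 is odd, not even.

(⇒) fails and (⇐) fails.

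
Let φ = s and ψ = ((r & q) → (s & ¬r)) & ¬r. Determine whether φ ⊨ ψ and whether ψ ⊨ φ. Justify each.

(⇒) This fails. Under s = T, q = F, r = T, the left side is true but the right side is false.

(⇐) This fails. Under s = F, q = F, r = F, the left side is false but the right side is true.

Both directions fail.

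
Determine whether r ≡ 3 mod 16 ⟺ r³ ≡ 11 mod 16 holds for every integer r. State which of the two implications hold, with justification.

Forward direction. Suppose r ≡ 3 mod 16. Write r = 16j + 3. Then (16j + 3)³ = 4096j³ + 2304j² + 432j + 27 = 16(256j³ + 144j² + 27j + 1) + 11, so r³ ≡ 11 (mod 16).

Converse. Suppose r³ ≡ 11 (mod 16). The only residue r in {0, …, 15} with r³ ≡ 11 (mod 16) is r = 3, so r ≡ 3 (mod 16).

The biconditional holds.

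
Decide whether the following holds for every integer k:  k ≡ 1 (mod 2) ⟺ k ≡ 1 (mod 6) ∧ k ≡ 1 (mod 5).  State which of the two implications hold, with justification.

The forward direction fails; the converse holds.

(→) This fails: k = 3 gives 3 ≡ 1 (mod 2) but 3 ≡ 3 (mod 6), so the conjunction on the right does not hold.

(←) Conversely, if k ≡ 1 (mod 6) and k ≡ 1 (mod 5), then by the Chinese remainder theorem k ≡ 1 (mod 30). Since 1 ≡ 1 (mod 2) and 2 ∣ 30, we get k ≡ 1 (mod 2).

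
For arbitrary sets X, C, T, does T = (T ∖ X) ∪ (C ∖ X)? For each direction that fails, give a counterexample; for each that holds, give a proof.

Forward inclusion. This inclusion fails. Take X = {1}, C = ∅, T = {1}; then 1 ∈ T but 1 ∉ (T ∖ X) ∪ (C ∖ X).

Reverse inclusion. This inclusion fails. Take X = ∅, C = {1}, T = ∅; then 1 ∈ (T ∖ X) ∪ (C ∖ X) but 1 ∉ T.

Neither inclusion holds.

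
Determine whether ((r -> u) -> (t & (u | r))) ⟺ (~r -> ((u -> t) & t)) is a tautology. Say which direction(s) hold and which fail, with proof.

Only the forward direction holds.

[⇐] This fails. Under r = T, u = T, t = F, the left side is false but the right side is true.

[⇒] Assume the antecedent. If r is true, ~r -> ((u -> t) & t) reduces to true regardless of the other variables. If r is false, the antecedent forces (r = F, u = T, t = T), and ~r -> ((u -> t) & t) holds there. Either way ~r -> ((u -> t) & t) holds.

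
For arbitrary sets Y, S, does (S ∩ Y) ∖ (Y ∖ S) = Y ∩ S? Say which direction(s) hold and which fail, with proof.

Forward inclusion. Let x ∈ (S ∩ Y) ∖ (Y ∖ S). Then x ∈ Y ∩ S, from which x ∈ Y ∩ S.

Reverse inclusion. Let x ∈ Y ∩ S. Then x ∈ Y ∩ S, from which x ∈ (S ∩ Y) ∖ (Y ∖ S).

Both inclusions hold.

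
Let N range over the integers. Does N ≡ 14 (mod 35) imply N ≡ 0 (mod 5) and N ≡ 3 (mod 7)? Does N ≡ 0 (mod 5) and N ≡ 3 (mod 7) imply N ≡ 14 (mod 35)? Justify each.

(⇒) fails and (⇐) fails.

Forward direction. This fails: N = 14 gives 14 ≡ 14 (mod 35) but 14 ≡ 4 (mod 5), so the conjunction on the right does not hold.

Converse. This fails: N = 10 satisfies both congruences on the right (10 ≡ 0 mod 5 and 10 ≡ 3 mod 7) yet 10 ≡ 10 (mod 35), not 14.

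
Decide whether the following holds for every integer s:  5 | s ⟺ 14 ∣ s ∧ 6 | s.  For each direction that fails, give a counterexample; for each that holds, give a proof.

Forward direction. This fails: take s = 5. Certainly 5 ∣ 5, but 14 ∤ 5.

Converse. This fails: take s = 42. Both 14 ∣ 42 and 6 ∣ 42, yet 42 is not a multiple of 5 (since 42 = 8·5 + 2), so 5 ∤ 42.

Neither direction holds.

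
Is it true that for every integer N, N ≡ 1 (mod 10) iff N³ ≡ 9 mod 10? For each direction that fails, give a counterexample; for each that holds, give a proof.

Neither direction holds.

Forward direction. This fails: take N = 1. Then 1 ≡ 1 (mod 10), but 1³ = 1 ≡ 1 (mod 10), not 9.

Converse. This fails: take N = 9. Then 9³ = 729 ≡ 9 (mod 10), yet 9 ≡ 9 (mod 10), not 1.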